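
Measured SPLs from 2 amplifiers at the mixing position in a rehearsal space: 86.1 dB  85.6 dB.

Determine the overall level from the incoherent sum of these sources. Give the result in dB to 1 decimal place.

Σ 10^(Lᵢ/10) = 7.705e+08.
Back to dB: 10·log₁₀ Σ = 88.9 dB.

88.9 dB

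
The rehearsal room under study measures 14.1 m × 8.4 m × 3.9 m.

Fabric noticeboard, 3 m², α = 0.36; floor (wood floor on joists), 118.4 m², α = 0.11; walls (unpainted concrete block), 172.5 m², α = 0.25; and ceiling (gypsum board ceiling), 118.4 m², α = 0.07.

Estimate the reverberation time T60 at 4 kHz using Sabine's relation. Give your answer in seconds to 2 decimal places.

Equivalent absorption area: A = 3*0.36 + 118.4*0.11 + 172.5*0.25 + 118.4*0.07 = 65.517 m².
Room volume: 461.916 m³.
T = 0.161 V/A = 0.161·461.916/65.517 = 1.14 s.

1.14 seconds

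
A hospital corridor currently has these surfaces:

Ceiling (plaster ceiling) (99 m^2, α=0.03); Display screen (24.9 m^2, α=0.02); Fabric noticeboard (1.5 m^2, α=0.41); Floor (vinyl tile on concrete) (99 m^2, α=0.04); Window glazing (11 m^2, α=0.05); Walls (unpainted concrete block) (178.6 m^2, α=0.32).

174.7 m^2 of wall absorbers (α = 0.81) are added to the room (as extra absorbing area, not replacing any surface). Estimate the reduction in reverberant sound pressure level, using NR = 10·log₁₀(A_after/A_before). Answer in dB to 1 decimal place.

5.0 dB

Equivalent absorption area: A_before = 99*0.03 + 24.9*0.02 + 1.5*0.41 + 99*0.04 + 11*0.05 + 178.6*0.32 = 65.745 m^2.
Added absorption = 174.7 × 0.81 = 141.507 sabins.
A_after = 65.745 + 141.507 = 207.252 sabins.
NR = 10·log₁₀(207.252/65.745) = 5.0 dB.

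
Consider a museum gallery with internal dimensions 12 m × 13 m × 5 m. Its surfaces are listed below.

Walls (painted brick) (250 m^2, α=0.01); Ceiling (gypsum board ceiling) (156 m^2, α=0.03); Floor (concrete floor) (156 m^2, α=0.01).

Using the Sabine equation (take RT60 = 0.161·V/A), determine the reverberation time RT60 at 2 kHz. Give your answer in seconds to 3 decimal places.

14.368 sec

Summing Sᵢαᵢ: 2.500 + 4.680 + 1.560 → A = 8.740 sabins.
V = 12·13·5 = 780 m³.
Sabine: RT60 = 0.161 × 780 / 8.740 = 14.368 s.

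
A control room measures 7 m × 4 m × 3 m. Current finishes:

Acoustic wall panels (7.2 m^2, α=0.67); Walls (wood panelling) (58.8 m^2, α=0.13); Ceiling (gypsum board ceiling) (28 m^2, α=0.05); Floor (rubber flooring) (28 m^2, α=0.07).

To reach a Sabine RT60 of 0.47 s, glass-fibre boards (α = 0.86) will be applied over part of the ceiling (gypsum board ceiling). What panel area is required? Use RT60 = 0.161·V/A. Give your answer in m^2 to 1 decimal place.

16.0

A₁ = Σ Sᵢαᵢ = 7.2*0.67 + 58.8*0.13 + 28*0.05 + 28*0.07 = 15.828 sabins.
V = 84 m³. Target absorption A₂ = 0.161 × 84 / 0.47 = 28.774 sabins.
ΔA needed = 28.774 − 15.828 = 12.946 sabins.
Net gain per m^2: Δα = 0.86 − 0.05 = 0.81.
Area = ΔA/Δα = 12.946/0.81 = 16.0 m^2.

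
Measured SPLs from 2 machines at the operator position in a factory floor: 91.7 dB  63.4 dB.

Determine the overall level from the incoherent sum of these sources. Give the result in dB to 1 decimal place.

91.7 dB

Σ 10^(Lᵢ/10) = 1.481e+09.
Back to dB: 10·log₁₀ Σ = 91.7 dB.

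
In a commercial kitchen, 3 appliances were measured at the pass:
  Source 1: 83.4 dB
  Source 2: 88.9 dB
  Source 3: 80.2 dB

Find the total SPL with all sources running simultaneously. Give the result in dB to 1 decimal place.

Converting to relative power and adding: 10^(83.4/10) + 10^(88.9/10) + 10^(80.2/10) = 1.1e+09.
Back to dB: 10·log₁₀ Σ = 90.4 dB.

90.4 dB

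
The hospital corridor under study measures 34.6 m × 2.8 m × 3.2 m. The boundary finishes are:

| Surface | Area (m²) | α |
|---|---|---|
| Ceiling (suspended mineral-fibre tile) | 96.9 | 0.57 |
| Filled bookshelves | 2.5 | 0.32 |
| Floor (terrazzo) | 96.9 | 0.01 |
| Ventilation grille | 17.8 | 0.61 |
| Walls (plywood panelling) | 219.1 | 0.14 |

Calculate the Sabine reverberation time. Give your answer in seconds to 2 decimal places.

Total absorption A = 96.9·0.57 + 2.5·0.32 + 96.9·0.01 + 17.8·0.61 + 219.1·0.14
  = 55.233 + 0.800 + 0.969 + 10.858 + 30.674 = 98.534 m² sabins.
V = 34.6·2.8·3.2 = 310.016 m³.
T = 0.161 V/A = 0.161·310.016/98.534 = 0.51 s.

0.51 seconds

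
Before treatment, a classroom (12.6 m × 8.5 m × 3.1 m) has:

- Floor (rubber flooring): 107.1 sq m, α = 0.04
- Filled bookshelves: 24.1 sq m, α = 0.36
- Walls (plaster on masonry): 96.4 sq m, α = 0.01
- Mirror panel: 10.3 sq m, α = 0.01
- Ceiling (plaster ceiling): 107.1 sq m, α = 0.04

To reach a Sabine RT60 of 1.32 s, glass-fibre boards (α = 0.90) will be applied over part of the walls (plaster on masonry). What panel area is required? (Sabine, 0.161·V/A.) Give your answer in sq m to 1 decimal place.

Summing Sᵢαᵢ: 4.284 + 8.676 + 0.964 + 0.103 + 4.284 → A₁ = 18.311 sabins.
Required A₂ = 0.161·332.01/1.32 = 40.495 sabins.
ΔA needed = 40.495 − 18.311 = 22.184 sabins.
Each sq m of panel replacing the walls (plaster on masonry) adds (0.90 − 0.01) = 0.89 sabins.
Panel area = 22.184 / 0.89 = 24.9 sq m.

24.9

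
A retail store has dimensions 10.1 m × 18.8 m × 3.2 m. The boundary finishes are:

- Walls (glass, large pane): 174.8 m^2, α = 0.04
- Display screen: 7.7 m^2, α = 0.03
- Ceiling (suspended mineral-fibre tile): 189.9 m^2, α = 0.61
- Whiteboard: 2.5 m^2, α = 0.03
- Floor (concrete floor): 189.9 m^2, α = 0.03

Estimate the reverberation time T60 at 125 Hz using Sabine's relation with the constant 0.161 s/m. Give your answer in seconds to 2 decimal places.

Total absorption A = 174.8*0.04 + 7.7*0.03 + 189.9*0.61 + 2.5*0.03 + 189.9*0.03
  = 6.992 + 0.231 + 115.839 + 0.075 + 5.697 = 128.834 m^2 sabins.
V = 10.1·18.8·3.2 = 607.616 m³.
RT60 = 0.161 · V / A = 0.161 × 607.616 / 128.834 = 0.76 s.

0.76 sec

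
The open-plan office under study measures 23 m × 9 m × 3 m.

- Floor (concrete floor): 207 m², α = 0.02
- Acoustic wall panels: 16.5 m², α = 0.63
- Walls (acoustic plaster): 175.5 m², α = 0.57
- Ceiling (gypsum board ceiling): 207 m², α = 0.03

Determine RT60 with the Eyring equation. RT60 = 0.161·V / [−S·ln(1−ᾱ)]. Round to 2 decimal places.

S = Σ Sᵢ = 606.0 m².
Σ(Sᵢαᵢ) = 207·0.02 + 16.5·0.63 + 175.5·0.57 + 207·0.03 = 120.780.
Mean coefficient ᾱ = A/S = 0.1993.
Eyring denominator: −S ln(1−ᾱ) = 134.695.
V = 23 × 9 × 3 = 621 m³.
T = 0.161·V/[−S·ln(1−ᾱ)] = 0.161·621/134.695 = 0.74 s.

0.74 s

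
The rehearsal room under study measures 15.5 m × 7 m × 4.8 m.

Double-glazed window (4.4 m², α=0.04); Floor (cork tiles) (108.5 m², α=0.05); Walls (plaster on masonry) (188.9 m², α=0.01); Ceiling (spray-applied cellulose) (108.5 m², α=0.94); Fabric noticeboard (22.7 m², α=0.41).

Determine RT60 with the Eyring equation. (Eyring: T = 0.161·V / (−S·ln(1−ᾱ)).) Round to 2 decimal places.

0.60 sec

Total surface area S = 4.4 + 108.5 + 188.9 + 108.5 + 22.7 = 433.0 m².
Σ(Sᵢαᵢ) = 4.4·0.04 + 108.5·0.05 + 188.9·0.01 + 108.5·0.94 + 22.7·0.41 = 118.787.
Mean coefficient ᾱ = A/S = 0.2743.
−S·ln(1−ᾱ) = −433.0 × ln(1 − 0.2743) = 138.828.
V = 15.5 × 7 × 4.8 = 520.8 m³.
RT60 = 0.161 × 520.8 / 138.828 = 0.60 s.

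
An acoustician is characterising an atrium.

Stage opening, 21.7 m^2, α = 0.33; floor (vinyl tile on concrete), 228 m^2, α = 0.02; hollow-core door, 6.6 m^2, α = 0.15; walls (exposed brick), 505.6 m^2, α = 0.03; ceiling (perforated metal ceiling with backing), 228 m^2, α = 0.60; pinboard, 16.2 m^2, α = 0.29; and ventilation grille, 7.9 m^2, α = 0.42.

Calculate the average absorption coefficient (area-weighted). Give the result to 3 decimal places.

0.170

Total surface area S = 1014.0 m^2.
Weighted sum Σ Sα = 172.695.
ᾱ = 172.695 / 1014.0 = 0.170.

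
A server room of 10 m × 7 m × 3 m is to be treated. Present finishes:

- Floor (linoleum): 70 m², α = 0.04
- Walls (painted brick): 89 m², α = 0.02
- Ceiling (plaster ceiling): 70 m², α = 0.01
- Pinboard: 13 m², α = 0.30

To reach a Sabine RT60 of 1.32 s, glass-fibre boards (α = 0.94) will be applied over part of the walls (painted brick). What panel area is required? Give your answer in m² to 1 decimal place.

Total absorption A₁ = 70×0.04 + 89×0.02 + 70×0.01 + 13×0.30
  = 2.800 + 1.780 + 0.700 + 3.900 = 9.180 m² sabins.
V = 210 m³. Target absorption A₂ = 0.161 × 210 / 1.32 = 25.614 sabins.
Absorption to add: 25.614 − 9.180 = 16.434 sabins.
Each m² of panel replacing the walls (painted brick) adds (0.94 − 0.02) = 0.92 sabins.
Area = ΔA/Δα = 16.434/0.92 = 17.9 m².

17.9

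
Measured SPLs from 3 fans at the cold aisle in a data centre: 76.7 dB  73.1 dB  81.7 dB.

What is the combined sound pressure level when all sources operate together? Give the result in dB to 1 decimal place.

Sum in the linear (power) domain: Σ 10^(Lᵢ/10) = 10^(76.7/10) + 10^(73.1/10) + 10^(81.7/10) = 2.151e+08.
Back to dB: 10·log₁₀ Σ = 83.3 dB.

83.3 dB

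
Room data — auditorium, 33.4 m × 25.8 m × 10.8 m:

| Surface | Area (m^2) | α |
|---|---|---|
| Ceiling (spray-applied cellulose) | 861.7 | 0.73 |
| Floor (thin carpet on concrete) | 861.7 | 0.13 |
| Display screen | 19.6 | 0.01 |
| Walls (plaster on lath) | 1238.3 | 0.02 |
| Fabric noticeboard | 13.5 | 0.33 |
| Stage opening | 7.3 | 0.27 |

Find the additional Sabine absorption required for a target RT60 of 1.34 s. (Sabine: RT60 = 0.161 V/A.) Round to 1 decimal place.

Summing Sᵢαᵢ: 629.041 + 112.021 + 0.196 + 24.766 + 4.455 + 1.971 → A₁ = 772.450 sabins.
Target A₂ = 0.161·9306.576/1.34 = 1118.178 sabins (V = 9306.576 m³).
Shortfall: 1118.178 − 772.450 = 345.7 sabins.

345.7 sabins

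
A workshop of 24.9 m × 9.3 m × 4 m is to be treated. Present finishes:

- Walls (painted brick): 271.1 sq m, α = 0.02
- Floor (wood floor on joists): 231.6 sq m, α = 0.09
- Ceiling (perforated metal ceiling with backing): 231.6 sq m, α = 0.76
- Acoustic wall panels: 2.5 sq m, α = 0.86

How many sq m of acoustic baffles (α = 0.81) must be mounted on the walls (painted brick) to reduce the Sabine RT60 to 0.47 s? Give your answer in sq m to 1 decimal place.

Equivalent absorption area: A₁ = 271.1*0.02 + 231.6*0.09 + 231.6*0.76 + 2.5*0.86 = 204.432 sq m.
V = 926.28 m³. Target absorption A₂ = 0.161 × 926.28 / 0.47 = 317.300 sabins.
ΔA needed = 317.300 − 204.432 = 112.868 sabins.
Net gain per sq m: Δα = 0.81 − 0.02 = 0.79.
Panel area = 112.868 / 0.79 = 142.9 sq m.

142.9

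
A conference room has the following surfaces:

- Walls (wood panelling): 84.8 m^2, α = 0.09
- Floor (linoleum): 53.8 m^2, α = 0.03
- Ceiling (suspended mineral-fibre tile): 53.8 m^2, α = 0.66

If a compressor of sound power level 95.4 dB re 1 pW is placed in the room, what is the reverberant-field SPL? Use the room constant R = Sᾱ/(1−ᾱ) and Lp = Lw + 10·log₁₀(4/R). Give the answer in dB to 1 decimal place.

83.8 dB

Σ(Sᵢαᵢ) = 84.8×0.09 + 53.8×0.03 + 53.8×0.66 = 44.754; total area S = 192.4 m^2.
ᾱ = 44.754/192.4 = 0.2326; R = Sᾱ/(1−ᾱ) = 44.754/(1−0.2326) = 58.319 m^2.
Lp = Lw + 10 log₁₀(4/R) = 95.4 -11.64 = 83.8 dB.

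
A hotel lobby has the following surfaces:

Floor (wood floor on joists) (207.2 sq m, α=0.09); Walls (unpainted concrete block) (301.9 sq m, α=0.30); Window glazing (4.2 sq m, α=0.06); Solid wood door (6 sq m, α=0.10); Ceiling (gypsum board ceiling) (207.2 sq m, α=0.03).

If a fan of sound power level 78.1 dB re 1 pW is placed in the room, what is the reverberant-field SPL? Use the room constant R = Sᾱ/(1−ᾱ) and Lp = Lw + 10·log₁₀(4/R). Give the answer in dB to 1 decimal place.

Σ(Sᵢαᵢ) = 207.2×0.09 + 301.9×0.30 + 4.2×0.06 + 6×0.10 + 207.2×0.03 = 116.286; total area S = 726.5 sq m.
ᾱ = 116.286/726.5 = 0.1601; R = Sᾱ/(1−ᾱ) = 116.286/(1−0.1601) = 138.452 sq m.
Lp = Lw + 10 log₁₀(4/R) = 78.1 -15.39 = 62.7 dB.

62.7 dB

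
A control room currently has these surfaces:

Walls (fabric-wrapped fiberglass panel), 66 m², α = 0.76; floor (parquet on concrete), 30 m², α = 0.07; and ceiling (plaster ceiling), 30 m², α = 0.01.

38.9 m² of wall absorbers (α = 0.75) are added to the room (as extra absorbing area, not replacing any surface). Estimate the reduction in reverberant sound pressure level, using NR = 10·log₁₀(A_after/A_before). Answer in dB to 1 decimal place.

Total absorption A_before = 66·0.76 + 30·0.07 + 30·0.01
  = 50.160 + 2.100 + 0.300 = 52.560 m² sabins.
Added absorption = 38.9 × 0.75 = 29.175 sabins.
New total A_after = 81.735 sabins.
Reduction = 10 log₁₀(A_after/A_before) = 10 log₁₀(1.5551) = 1.9 dB.

1.9 dB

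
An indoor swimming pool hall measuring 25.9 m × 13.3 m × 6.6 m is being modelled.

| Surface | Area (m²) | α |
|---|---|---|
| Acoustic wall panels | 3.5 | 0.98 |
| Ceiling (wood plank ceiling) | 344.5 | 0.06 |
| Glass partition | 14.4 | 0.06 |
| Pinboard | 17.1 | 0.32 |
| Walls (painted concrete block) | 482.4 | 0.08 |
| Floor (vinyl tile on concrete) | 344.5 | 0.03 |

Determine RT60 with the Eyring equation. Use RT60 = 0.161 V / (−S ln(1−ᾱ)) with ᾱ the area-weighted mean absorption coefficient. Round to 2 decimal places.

S = Σ Sᵢ = 1206.4 m².
Σ(Sᵢαᵢ) = 3.5×0.98 + 344.5×0.06 + 14.4×0.06 + 17.1×0.32 + 482.4×0.08 + 344.5×0.03 = 79.363.
ᾱ = 79.363 / 1206.4 = 0.0658.
Eyring denominator: −S ln(1−ᾱ) = 82.113.
V = 25.9 × 13.3 × 6.6 = 2273.502 m³.
RT60 = 0.161 × 2273.502 / 82.113 = 4.46 s.

4.46 s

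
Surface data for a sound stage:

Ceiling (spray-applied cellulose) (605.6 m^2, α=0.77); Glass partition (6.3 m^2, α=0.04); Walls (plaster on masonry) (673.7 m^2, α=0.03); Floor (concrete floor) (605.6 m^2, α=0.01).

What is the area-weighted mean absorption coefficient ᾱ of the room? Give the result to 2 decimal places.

0.26

Total surface area S = 1891.2 m^2.
A = 605.6×0.77 + 6.3×0.04 + 673.7×0.03 + 605.6×0.01 = 492.831 sabins.
ᾱ = 492.831 / 1891.2 = 0.26.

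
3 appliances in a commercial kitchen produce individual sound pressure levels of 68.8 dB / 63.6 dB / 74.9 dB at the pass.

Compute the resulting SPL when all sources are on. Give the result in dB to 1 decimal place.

Converting to relative power and adding: 10^(68.8/10) + 10^(63.6/10) + 10^(74.9/10) = 4.078e+07.
Combined level = 10 log₁₀(4.078e+07) = 76.1 dB.

76.1 dB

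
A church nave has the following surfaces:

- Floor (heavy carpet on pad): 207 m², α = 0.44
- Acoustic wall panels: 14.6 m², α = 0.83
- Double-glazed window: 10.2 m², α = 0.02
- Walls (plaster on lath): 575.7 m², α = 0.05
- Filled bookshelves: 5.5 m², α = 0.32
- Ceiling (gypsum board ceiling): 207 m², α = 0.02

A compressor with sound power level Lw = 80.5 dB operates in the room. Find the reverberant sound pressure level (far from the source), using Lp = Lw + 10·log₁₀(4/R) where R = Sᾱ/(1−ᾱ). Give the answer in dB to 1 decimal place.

64.5 dB

A = 138.087 sabins; S = 1020.0 m².
ᾱ = 138.087/1020.0 = 0.1354; R = Sᾱ/(1−ᾱ) = 138.087/(1−0.1354) = 159.712 m².
Lp = Lw + 10 log₁₀(4/R) = 80.5 -16.01 = 64.5 dB.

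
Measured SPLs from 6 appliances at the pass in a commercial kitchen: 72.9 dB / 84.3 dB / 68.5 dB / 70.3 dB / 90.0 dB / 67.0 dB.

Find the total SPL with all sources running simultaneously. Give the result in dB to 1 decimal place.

91.2 dB

Sum in the linear (power) domain: Σ 10^(Lᵢ/10) = 10^(72.9/10) + 10^(84.3/10) + 10^(68.5/10) + 10^(70.3/10) + 10^(90.0/10) + 10^(67.0/10) = 1.311e+09.
Back to dB: 10·log₁₀ Σ = 91.2 dB.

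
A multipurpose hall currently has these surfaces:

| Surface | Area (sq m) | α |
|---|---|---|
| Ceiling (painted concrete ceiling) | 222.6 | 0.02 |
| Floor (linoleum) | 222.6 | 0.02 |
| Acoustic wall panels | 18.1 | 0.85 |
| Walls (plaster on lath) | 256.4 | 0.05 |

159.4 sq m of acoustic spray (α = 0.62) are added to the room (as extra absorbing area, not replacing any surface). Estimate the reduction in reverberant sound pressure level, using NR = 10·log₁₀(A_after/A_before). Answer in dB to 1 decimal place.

5.6 dB

Equivalent absorption area: A_before = 222.6*0.02 + 222.6*0.02 + 18.1*0.85 + 256.4*0.05 = 37.109 sq m.
Added absorption = 159.4 × 0.62 = 98.828 sabins.
New total A_after = 135.937 sabins.
Reduction = 10 log₁₀(A_after/A_before) = 10 log₁₀(3.6632) = 5.6 dB.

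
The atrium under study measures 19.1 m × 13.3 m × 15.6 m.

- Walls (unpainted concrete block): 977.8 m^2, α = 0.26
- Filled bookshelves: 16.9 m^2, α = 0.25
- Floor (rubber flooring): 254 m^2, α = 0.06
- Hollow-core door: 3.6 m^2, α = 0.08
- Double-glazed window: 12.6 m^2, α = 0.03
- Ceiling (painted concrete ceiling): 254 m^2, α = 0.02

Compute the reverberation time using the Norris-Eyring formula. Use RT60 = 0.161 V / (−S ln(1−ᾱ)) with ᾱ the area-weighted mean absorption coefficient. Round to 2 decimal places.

2.07 s

S = Σ Sᵢ = 1518.9 m^2.
Absorption A = 977.8×0.26 + 16.9×0.25 + 254×0.06 + 3.6×0.08 + 12.6×0.03 + 254×0.02 = 279.439 sabins.
ᾱ = 279.439 / 1518.9 = 0.1840.
Eyring denominator: −S ln(1−ᾱ) = 308.855.
V = 19.1 × 13.3 × 15.6 = 3962.868 m³.
T = 0.161·V/[−S·ln(1−ᾱ)] = 0.161·3962.868/308.855 = 2.07 s.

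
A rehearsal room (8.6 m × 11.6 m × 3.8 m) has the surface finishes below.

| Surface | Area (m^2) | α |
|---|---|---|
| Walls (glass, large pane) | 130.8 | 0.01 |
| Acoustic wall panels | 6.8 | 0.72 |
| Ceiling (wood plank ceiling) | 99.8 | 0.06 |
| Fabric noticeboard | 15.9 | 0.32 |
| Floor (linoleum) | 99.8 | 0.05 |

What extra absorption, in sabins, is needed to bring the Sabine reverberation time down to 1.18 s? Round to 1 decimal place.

Equivalent absorption area: A₁ = 130.8·0.01 + 6.8·0.72 + 99.8·0.06 + 15.9·0.32 + 99.8·0.05 = 22.270 m^2.
V = 379.088 m³. Required absorption A₂ = 0.161 × 379.088 / 1.18 = 51.723 sabins.
ΔA = A₂ − A₁ = 51.723 − 22.270 = 29.5 sabins.

29.5 sabins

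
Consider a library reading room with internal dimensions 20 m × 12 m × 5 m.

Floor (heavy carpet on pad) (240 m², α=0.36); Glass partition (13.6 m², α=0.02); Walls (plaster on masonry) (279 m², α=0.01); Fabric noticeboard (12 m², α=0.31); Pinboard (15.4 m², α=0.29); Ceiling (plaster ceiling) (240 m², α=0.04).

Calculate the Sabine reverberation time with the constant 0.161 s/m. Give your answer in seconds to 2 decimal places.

Summing Sᵢαᵢ: 86.400 + 0.272 + 2.790 + 3.720 + 4.466 + 9.600 → A = 107.248 sabins.
Volume V = 20 × 12 × 5 = 1200 m³.
Sabine: RT60 = 0.161 × 1200 / 107.248 = 1.80 s.

1.80 s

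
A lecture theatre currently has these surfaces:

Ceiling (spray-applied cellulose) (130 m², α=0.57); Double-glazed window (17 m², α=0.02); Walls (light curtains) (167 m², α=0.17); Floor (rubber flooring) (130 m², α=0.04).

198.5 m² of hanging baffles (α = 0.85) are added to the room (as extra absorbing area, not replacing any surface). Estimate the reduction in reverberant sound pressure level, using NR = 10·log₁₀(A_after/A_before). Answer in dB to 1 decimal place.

A_before = Σ Sᵢαᵢ = 130*0.57 + 17*0.02 + 167*0.17 + 130*0.04 = 108.030 sabins.
Added absorption = 198.5 × 0.85 = 168.725 sabins.
New total A_after = 276.755 sabins.
Reduction = 10 log₁₀(A_after/A_before) = 10 log₁₀(2.5618) = 4.1 dB.

4.1 dB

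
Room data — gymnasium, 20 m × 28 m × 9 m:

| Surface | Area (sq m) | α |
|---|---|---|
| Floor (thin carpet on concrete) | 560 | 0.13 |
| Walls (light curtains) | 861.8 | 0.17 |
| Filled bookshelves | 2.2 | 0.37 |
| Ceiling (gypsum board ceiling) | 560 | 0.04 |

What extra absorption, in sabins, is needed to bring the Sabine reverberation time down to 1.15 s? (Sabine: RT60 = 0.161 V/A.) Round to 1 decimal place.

Equivalent absorption area: A₁ = 560·0.13 + 861.8·0.17 + 2.2·0.37 + 560·0.04 = 242.520 sq m.
V = 5040 m³. Required absorption A₂ = 0.161 × 5040 / 1.15 = 705.600 sabins.
Shortfall: 705.600 − 242.520 = 463.1 sabins.

463.1 sabins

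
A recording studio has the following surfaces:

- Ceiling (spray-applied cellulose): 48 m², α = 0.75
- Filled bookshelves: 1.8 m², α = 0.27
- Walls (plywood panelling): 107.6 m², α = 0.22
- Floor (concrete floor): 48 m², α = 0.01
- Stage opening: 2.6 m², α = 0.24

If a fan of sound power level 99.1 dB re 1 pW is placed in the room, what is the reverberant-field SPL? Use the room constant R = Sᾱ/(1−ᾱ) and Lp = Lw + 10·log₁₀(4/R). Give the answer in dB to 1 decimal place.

85.7 dB

Σ(Sᵢαᵢ) = 48×0.75 + 1.8×0.27 + 107.6×0.22 + 48×0.01 + 2.6×0.24 = 61.262; total area S = 208.0 m².
ᾱ = 0.2945, so room constant R = A/(1−ᾱ) = 86.835 m².
Lp = Lw + 10 log₁₀(4/R) = 99.1 -13.37 = 85.7 dB.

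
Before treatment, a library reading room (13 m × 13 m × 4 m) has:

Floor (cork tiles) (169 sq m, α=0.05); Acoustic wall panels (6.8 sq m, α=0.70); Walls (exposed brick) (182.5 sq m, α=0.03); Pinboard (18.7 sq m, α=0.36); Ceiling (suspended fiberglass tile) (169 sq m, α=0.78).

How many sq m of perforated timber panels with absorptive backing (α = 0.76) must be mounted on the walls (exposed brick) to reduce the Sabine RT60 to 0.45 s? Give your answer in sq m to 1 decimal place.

115.9

A₁ = Σ Sᵢαᵢ = 169·0.05 + 6.8·0.70 + 182.5·0.03 + 18.7·0.36 + 169·0.78 = 157.237 sabins.
Required A₂ = 0.161·676/0.45 = 241.858 sabins.
Absorption to add: 241.858 − 157.237 = 84.621 sabins.
Net gain per sq m: Δα = 0.76 − 0.03 = 0.73.
Area = ΔA/Δα = 84.621/0.73 = 115.9 sq m.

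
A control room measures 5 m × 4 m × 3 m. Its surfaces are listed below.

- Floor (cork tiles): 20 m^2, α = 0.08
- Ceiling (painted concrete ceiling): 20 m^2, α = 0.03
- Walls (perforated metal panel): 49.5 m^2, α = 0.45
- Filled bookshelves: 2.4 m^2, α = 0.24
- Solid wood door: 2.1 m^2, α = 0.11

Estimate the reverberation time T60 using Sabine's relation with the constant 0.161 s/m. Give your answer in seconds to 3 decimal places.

0.382 s

Summing Sᵢαᵢ: 1.600 + 0.600 + 22.275 + 0.576 + 0.231 → A = 25.282 sabins.
V = 5·4·3 = 60 m³.
Sabine: RT60 = 0.161 × 60 / 25.282 = 0.382 s.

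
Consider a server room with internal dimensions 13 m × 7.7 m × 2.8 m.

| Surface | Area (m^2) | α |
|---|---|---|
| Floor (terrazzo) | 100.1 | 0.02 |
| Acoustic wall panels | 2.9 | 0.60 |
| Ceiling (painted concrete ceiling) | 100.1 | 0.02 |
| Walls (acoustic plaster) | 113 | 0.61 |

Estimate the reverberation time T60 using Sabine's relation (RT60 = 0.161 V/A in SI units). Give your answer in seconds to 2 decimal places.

Equivalent absorption area: A = 100.1*0.02 + 2.9*0.60 + 100.1*0.02 + 113*0.61 = 74.674 m^2.
Room volume: 280.28 m³.
T = 0.161 V/A = 0.161·280.28/74.674 = 0.60 s.

0.60 sec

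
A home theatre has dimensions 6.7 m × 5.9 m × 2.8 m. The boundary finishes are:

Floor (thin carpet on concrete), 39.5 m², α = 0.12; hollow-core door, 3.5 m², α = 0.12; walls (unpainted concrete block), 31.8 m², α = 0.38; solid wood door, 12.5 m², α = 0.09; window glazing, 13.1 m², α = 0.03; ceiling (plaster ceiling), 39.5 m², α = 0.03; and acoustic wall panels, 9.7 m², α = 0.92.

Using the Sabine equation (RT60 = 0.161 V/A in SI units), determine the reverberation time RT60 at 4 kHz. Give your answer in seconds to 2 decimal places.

0.62 sec

A = Σ Sᵢαᵢ = 39.5*0.12 + 3.5*0.12 + 31.8*0.38 + 12.5*0.09 + 13.1*0.03 + 39.5*0.03 + 9.7*0.92 = 28.871 sabins.
Volume V = 6.7 × 5.9 × 2.8 = 110.684 m³.
T = 0.161 V/A = 0.161·110.684/28.871 = 0.62 s.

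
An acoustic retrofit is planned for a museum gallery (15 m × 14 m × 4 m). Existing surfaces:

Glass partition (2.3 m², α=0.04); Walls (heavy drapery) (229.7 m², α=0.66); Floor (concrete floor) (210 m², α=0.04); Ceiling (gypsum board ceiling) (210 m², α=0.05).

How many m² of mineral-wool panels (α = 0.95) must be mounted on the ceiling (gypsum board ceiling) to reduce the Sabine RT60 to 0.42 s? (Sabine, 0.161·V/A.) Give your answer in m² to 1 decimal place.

168.2

Equivalent absorption area: A₁ = 2.3×0.04 + 229.7×0.66 + 210×0.04 + 210×0.05 = 170.594 m².
Required A₂ = 0.161·840/0.42 = 322.000 sabins.
ΔA needed = 322.000 − 170.594 = 151.406 sabins.
Net gain per m²: Δα = 0.95 − 0.05 = 0.90.
Panel area = 151.406 / 0.90 = 168.2 m².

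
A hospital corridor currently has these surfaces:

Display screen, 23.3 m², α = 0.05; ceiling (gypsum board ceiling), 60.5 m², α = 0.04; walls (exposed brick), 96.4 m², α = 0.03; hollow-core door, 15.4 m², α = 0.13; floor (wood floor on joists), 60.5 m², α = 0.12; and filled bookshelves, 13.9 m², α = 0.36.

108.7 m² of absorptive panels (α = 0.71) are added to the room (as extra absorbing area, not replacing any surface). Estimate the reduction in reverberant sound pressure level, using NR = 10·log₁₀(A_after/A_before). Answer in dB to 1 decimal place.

Summing Sᵢαᵢ: 1.165 + 2.420 + 2.892 + 2.002 + 7.260 + 5.004 → A_before = 20.743 sabins.
Treatment contributes 108.7·0.71 = 77.177 sabins.
A_after = 20.743 + 77.177 = 97.920 sabins.
NR = 10·log₁₀(97.920/20.743) = 6.7 dB.

6.7 dB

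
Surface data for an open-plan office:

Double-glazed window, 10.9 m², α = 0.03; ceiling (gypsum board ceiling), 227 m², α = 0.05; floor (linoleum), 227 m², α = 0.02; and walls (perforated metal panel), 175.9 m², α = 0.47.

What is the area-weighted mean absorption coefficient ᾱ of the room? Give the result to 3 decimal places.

Total surface area S = 640.8 m².
Weighted sum Σ Sα = 98.890.
ᾱ = 98.890 / 640.8 = 0.154.

0.154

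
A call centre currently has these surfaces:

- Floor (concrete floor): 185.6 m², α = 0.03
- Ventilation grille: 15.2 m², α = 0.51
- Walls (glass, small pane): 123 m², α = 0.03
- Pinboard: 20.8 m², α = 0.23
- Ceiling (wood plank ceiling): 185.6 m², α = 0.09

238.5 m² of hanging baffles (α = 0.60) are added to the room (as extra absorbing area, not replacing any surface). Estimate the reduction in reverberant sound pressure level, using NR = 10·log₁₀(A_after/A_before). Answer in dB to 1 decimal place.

Total absorption A_before = 185.6·0.03 + 15.2·0.51 + 123·0.03 + 20.8·0.23 + 185.6·0.09
  = 5.568 + 7.752 + 3.690 + 4.784 + 16.704 = 38.498 m² sabins.
Treatment contributes 238.5·0.60 = 143.100 sabins.
New total A_after = 181.598 sabins.
Reduction = 10 log₁₀(A_after/A_before) = 10 log₁₀(4.7171) = 6.7 dB.

6.7 dB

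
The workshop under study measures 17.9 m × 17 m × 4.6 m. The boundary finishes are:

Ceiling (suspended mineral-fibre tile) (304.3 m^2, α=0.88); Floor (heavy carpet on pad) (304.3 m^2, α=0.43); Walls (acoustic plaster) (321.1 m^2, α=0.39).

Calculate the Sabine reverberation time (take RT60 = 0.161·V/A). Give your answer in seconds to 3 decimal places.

0.430 sec

A = Σ Sᵢαᵢ = 304.3*0.88 + 304.3*0.43 + 321.1*0.39 = 523.862 sabins.
Room volume: 1399.78 m³.
T = 0.161 V/A = 0.161·1399.78/523.862 = 0.430 s.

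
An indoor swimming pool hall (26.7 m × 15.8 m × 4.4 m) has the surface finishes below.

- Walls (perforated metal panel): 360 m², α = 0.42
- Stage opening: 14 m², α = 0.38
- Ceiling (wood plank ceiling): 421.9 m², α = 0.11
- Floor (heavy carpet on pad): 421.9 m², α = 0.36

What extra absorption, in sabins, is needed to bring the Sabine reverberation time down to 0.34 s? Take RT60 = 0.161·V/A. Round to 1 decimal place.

524.1 sabins

Total absorption A₁ = 360*0.42 + 14*0.38 + 421.9*0.11 + 421.9*0.36
  = 151.200 + 5.320 + 46.409 + 151.884 = 354.813 m² sabins.
For T = 0.34 s, need A₂ = 0.161·V/T = 0.161·1856.184/0.34 = 878.958 sabins.
Shortfall: 878.958 − 354.813 = 524.1 sabins.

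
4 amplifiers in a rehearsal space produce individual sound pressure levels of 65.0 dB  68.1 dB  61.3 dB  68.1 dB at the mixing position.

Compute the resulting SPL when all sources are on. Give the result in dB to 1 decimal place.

Converting to relative power and adding: 10^(65.0/10) + 10^(68.1/10) + 10^(61.3/10) + 10^(68.1/10) = 1.742e+07.
Combined level = 10 log₁₀(1.742e+07) = 72.4 dB.

72.4 dB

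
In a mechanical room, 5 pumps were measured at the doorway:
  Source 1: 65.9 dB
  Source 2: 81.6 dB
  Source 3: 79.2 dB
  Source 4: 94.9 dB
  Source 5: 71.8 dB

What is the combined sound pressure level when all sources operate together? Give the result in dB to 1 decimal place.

Converting to relative power and adding: 10^(65.9/10) + 10^(81.6/10) + 10^(79.2/10) + 10^(94.9/10) + 10^(71.8/10) = 3.337e+09.
Back to dB: 10·log₁₀ Σ = 95.2 dB.

95.2 dB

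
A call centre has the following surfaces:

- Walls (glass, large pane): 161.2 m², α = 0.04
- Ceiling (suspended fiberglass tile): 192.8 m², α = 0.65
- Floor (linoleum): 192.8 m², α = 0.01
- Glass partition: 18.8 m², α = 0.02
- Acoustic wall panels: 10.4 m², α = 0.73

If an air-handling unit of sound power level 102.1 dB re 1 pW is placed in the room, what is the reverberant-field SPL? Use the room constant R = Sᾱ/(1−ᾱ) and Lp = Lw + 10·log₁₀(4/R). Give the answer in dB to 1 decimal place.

A = 141.664 sabins; S = 576.0 m².
ᾱ = 141.664/576.0 = 0.2459; R = Sᾱ/(1−ᾱ) = 141.664/(1−0.2459) = 187.858 m².
Lp = Lw + 10 log₁₀(4/R) = 102.1 -16.72 = 85.4 dB.

85.4 dB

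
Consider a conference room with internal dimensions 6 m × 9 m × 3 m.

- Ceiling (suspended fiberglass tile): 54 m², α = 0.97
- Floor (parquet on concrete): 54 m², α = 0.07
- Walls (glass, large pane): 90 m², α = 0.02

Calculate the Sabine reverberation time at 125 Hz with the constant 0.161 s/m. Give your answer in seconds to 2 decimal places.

Equivalent absorption area: A = 54×0.97 + 54×0.07 + 90×0.02 = 57.960 m².
Volume V = 6 × 9 × 3 = 162 m³.
RT60 = 0.161 · V / A = 0.161 × 162 / 57.960 = 0.45 s.

0.45 sec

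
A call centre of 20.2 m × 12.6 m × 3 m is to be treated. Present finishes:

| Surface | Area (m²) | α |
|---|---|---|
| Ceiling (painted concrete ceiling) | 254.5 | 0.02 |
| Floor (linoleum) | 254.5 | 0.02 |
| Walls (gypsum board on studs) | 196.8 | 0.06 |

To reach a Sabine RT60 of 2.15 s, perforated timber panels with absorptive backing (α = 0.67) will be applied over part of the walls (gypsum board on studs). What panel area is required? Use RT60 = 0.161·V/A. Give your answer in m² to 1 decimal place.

Summing Sᵢαᵢ: 5.090 + 5.090 + 11.808 → A₁ = 21.988 sabins.
Required A₂ = 0.161·763.56/2.15 = 57.178 sabins.
Absorption to add: 57.178 − 21.988 = 35.190 sabins.
Net gain per m²: Δα = 0.67 − 0.06 = 0.61.
Area = ΔA/Δα = 35.190/0.61 = 57.7 m².

57.7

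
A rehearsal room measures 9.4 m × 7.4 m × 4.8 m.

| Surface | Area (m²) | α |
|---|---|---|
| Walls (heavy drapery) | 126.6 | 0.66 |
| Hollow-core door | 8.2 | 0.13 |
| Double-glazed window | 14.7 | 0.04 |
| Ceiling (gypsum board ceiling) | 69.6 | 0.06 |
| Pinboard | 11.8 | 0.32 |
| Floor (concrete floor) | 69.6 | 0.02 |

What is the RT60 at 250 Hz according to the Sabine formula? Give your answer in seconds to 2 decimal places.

0.57 sec

Total absorption A = 126.6*0.66 + 8.2*0.13 + 14.7*0.04 + 69.6*0.06 + 11.8*0.32 + 69.6*0.02
  = 83.556 + 1.066 + 0.588 + 4.176 + 3.776 + 1.392 = 94.554 m² sabins.
V = 9.4·7.4·4.8 = 333.888 m³.
RT60 = 0.161 · V / A = 0.161 × 333.888 / 94.554 = 0.57 s.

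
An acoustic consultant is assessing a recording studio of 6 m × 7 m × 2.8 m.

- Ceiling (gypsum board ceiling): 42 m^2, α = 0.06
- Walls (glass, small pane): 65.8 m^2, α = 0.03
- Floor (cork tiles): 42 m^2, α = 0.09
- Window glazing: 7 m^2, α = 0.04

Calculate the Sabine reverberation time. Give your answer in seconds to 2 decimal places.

Total absorption A = 42×0.06 + 65.8×0.03 + 42×0.09 + 7×0.04
  = 2.520 + 1.974 + 3.780 + 0.280 = 8.554 m^2 sabins.
V = 6·7·2.8 = 117.6 m³.
T = 0.161 V/A = 0.161·117.6/8.554 = 2.21 s.

2.21 s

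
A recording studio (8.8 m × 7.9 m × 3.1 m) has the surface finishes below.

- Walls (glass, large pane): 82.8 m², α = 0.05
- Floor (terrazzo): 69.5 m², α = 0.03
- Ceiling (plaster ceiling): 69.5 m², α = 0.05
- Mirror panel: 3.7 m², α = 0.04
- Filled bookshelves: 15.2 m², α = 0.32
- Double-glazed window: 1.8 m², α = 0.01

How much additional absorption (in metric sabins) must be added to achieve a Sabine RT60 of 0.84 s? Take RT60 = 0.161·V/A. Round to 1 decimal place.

A₁ = Σ Sᵢαᵢ = 82.8×0.05 + 69.5×0.03 + 69.5×0.05 + 3.7×0.04 + 15.2×0.32 + 1.8×0.01 = 14.730 sabins.
For T = 0.84 s, need A₂ = 0.161·V/T = 0.161·215.512/0.84 = 41.306 sabins.
ΔA = A₂ − A₁ = 41.306 − 14.730 = 26.6 sabins.

26.6 sabins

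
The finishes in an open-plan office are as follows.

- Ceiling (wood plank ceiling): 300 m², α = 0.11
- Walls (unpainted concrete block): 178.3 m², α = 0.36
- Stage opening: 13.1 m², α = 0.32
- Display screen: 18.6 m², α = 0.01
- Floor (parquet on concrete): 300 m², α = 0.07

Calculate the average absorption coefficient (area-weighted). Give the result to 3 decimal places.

0.151

S = Σ Sᵢ = 300 + 178.3 + 13.1 + 18.6 + 300 = 810.0 m².
Weighted sum Σ Sα = 122.566.
ᾱ = A/S = 0.151.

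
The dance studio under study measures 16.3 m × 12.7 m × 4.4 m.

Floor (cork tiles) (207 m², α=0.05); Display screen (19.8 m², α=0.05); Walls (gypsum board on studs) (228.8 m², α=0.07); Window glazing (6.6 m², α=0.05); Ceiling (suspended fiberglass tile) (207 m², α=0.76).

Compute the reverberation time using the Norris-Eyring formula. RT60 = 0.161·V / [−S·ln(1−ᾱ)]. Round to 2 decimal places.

Total surface area S = 207 + 19.8 + 228.8 + 6.6 + 207 = 669.2 m².
Σ(Sᵢαᵢ) = 207·0.05 + 19.8·0.05 + 228.8·0.07 + 6.6·0.05 + 207·0.76 = 185.006.
Mean coefficient ᾱ = A/S = 0.2765.
Eyring denominator: −S ln(1−ᾱ) = 216.590.
V = 16.3 × 12.7 × 4.4 = 910.844 m³.
RT60 = 0.161 × 910.844 / 216.590 = 0.68 s.

0.68 sec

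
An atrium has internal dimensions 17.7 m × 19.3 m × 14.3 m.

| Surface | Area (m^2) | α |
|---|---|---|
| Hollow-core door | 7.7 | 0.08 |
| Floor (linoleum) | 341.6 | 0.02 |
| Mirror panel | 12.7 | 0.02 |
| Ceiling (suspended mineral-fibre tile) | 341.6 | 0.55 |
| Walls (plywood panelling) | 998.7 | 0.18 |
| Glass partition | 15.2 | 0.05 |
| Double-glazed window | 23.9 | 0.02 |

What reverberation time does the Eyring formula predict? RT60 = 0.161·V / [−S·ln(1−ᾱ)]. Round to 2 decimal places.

S = Σ Sᵢ = 1741.4 m^2.
Σ(Sᵢαᵢ) = 7.7×0.08 + 341.6×0.02 + 12.7×0.02 + 341.6×0.55 + 998.7×0.18 + 15.2×0.05 + 23.9×0.02 = 376.586.
ᾱ = 376.586 / 1741.4 = 0.2163.
Eyring denominator: −S ln(1−ᾱ) = 424.430.
V = 17.7 × 19.3 × 14.3 = 4885.023 m³.
RT60 = 0.161 × 4885.023 / 424.430 = 1.85 s.

1.85 s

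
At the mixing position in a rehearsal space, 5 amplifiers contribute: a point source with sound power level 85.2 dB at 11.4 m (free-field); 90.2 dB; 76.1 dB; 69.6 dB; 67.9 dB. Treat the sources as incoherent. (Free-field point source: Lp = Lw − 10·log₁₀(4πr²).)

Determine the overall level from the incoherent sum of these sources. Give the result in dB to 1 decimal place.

Source at 11.4 m: Lp = 85.2 − 10·log₁₀(4π·11.4²) = 85.2 − 10·log₁₀(1633.126) = 53.1 dB.
Σ 10^(Lᵢ/10) = 1.103e+09.
Combined level = 10 log₁₀(1.103e+09) = 90.4 dB.

90.4 dB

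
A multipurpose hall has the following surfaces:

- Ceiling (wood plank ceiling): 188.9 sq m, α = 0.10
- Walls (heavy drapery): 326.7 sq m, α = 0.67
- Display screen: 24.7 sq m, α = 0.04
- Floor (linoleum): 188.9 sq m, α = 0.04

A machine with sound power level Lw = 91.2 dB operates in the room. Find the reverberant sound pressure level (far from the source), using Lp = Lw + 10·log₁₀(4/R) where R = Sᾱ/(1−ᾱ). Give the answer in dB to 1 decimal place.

71.5 dB

A = 246.323 sabins; S = 729.2 sq m.
ᾱ = 0.3378, so room constant R = A/(1−ᾱ) = 371.977 sq m.
Lp = 91.2 + 10·log₁₀(4/371.977) = 91.2 + (-19.68) = 71.5 dB.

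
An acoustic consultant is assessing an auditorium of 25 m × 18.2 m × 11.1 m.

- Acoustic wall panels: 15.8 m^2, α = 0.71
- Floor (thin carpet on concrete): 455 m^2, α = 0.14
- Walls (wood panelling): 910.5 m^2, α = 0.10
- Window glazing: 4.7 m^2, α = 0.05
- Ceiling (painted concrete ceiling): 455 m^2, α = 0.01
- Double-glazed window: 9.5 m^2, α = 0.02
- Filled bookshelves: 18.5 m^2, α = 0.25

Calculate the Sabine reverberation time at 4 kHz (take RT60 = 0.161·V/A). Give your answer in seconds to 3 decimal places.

A = Σ Sᵢαᵢ = 15.8·0.71 + 455·0.14 + 910.5·0.10 + 4.7·0.05 + 455·0.01 + 9.5·0.02 + 18.5·0.25 = 175.568 sabins.
Volume V = 25 × 18.2 × 11.1 = 5050.5 m³.
Sabine: RT60 = 0.161 × 5050.5 / 175.568 = 4.631 s.

4.631 seconds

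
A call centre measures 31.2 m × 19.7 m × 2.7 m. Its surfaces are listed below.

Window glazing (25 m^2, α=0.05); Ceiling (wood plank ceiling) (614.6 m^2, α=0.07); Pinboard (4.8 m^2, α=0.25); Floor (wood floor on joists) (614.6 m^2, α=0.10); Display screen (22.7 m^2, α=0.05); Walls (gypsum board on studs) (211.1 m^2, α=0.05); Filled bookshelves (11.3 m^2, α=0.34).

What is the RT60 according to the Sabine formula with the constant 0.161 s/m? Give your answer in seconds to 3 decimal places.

A = Σ Sᵢαᵢ = 25·0.05 + 614.6·0.07 + 4.8·0.25 + 614.6·0.10 + 22.7·0.05 + 211.1·0.05 + 11.3·0.34 = 122.464 sabins.
V = 31.2·19.7·2.7 = 1659.528 m³.
T = 0.161 V/A = 0.161·1659.528/122.464 = 2.182 s.

2.182 seconds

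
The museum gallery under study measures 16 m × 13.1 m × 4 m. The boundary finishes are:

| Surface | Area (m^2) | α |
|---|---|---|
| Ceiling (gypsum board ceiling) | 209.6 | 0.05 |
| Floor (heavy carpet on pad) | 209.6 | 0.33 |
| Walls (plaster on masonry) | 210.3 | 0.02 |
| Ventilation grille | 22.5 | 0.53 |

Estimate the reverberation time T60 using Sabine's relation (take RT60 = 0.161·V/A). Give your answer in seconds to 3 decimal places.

A = Σ Sᵢαᵢ = 209.6×0.05 + 209.6×0.33 + 210.3×0.02 + 22.5×0.53 = 95.779 sabins.
Room volume: 838.4 m³.
RT60 = 0.161 · V / A = 0.161 × 838.4 / 95.779 = 1.409 s.

1.409 seconds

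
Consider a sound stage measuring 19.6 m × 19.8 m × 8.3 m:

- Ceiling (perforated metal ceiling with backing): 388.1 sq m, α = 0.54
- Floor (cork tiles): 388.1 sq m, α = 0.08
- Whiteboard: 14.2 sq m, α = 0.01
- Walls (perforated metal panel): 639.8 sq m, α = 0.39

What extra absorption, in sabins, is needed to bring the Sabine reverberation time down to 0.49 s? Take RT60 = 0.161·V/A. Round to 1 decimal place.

568.1 sabins

Equivalent absorption area: A₁ = 388.1×0.54 + 388.1×0.08 + 14.2×0.01 + 639.8×0.39 = 490.286 sq m.
Target A₂ = 0.161·3221.064/0.49 = 1058.350 sabins (V = 3221.064 m³).
Shortfall: 1058.350 − 490.286 = 568.1 sabins.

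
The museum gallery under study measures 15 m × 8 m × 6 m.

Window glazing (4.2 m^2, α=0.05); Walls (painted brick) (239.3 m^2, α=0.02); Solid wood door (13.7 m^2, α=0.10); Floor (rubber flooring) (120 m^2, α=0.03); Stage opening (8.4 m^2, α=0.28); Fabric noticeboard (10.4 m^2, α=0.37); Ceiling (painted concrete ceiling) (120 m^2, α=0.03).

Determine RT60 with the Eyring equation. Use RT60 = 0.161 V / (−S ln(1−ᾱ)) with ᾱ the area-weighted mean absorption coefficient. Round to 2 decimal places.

5.75 s

S = Σ Sᵢ = 516.0 m^2.
Absorption A = 4.2×0.05 + 239.3×0.02 + 13.7×0.10 + 120×0.03 + 8.4×0.28 + 10.4×0.37 + 120×0.03 = 19.766 sabins.
ᾱ = 19.766 / 516.0 = 0.0383.
−S·ln(1−ᾱ) = −516.0 × ln(1 − 0.0383) = 20.151.
V = 15 × 8 × 6 = 720 m³.
T = 0.161·V/[−S·ln(1−ᾱ)] = 0.161·720/20.151 = 5.75 s.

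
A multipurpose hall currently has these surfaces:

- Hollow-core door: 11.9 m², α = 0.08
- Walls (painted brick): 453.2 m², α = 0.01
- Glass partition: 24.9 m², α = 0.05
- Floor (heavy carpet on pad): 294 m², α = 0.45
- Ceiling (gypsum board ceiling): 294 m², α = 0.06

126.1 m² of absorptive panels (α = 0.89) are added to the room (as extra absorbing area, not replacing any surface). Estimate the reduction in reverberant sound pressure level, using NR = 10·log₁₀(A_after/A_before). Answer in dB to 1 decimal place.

Equivalent absorption area: A_before = 11.9×0.08 + 453.2×0.01 + 24.9×0.05 + 294×0.45 + 294×0.06 = 156.669 m².
Treatment contributes 126.1·0.89 = 112.229 sabins.
New total A_after = 268.898 sabins.
Reduction = 10 log₁₀(A_after/A_before) = 10 log₁₀(1.7163) = 2.3 dB.

2.3 dB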